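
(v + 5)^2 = v^2 + 10*v + 25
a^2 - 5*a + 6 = (a - 3)*(a - 2)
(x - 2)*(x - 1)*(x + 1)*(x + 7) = x^4 + 5*x^3 - 15*x^2 - 5*x + 14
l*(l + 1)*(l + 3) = l^3 + 4*l^2 + 3*l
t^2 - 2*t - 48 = (t - 8)*(t + 6)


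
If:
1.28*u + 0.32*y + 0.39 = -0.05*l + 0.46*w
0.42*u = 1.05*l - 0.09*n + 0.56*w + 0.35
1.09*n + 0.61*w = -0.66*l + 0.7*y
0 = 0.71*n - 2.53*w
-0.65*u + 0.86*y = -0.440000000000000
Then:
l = -0.38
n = -0.15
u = -0.15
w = -0.04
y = -0.62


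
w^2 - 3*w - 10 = (w - 5)*(w + 2)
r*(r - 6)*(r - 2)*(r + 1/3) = r^4 - 23*r^3/3 + 28*r^2/3 + 4*r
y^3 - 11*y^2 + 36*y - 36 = (y - 6)*(y - 3)*(y - 2)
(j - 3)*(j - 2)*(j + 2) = j^3 - 3*j^2 - 4*j + 12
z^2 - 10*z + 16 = (z - 8)*(z - 2)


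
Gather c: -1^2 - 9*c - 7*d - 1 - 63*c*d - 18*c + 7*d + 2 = c*(-63*d - 27)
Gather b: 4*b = 4*b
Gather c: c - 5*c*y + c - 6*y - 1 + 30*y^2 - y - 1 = c*(2 - 5*y) + 30*y^2 - 7*y - 2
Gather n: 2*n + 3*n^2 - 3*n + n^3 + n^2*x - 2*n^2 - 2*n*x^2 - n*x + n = n^3 + n^2*(x + 1) + n*(-2*x^2 - x)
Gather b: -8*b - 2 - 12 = -8*b - 14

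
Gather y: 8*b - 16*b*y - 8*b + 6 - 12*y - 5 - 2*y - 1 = y*(-16*b - 14)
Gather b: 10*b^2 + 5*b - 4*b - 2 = 10*b^2 + b - 2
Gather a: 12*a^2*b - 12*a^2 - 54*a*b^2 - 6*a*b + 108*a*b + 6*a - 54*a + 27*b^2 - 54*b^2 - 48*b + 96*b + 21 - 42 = a^2*(12*b - 12) + a*(-54*b^2 + 102*b - 48) - 27*b^2 + 48*b - 21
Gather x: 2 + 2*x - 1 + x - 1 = 3*x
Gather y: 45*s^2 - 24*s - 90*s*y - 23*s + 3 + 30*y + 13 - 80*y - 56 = 45*s^2 - 47*s + y*(-90*s - 50) - 40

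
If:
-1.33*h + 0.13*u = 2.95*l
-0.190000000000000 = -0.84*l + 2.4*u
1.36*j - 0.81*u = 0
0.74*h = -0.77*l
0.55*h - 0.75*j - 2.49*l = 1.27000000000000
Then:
No Solution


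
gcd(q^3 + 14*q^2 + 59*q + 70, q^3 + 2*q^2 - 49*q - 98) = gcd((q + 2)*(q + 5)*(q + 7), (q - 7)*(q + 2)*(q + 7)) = q^2 + 9*q + 14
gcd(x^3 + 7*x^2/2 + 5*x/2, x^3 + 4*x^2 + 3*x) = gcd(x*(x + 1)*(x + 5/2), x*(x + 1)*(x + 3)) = x^2 + x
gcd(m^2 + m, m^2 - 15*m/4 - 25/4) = 1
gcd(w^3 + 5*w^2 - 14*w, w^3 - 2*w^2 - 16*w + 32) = w - 2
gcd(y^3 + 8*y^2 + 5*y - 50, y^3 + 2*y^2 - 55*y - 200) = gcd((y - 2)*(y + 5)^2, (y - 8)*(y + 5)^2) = y^2 + 10*y + 25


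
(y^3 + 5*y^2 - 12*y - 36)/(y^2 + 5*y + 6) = (y^2 + 3*y - 18)/(y + 3)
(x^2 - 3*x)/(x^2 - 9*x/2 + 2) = 2*x*(x - 3)/(2*x^2 - 9*x + 4)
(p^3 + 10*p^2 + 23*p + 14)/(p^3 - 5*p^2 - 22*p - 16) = (p + 7)/(p - 8)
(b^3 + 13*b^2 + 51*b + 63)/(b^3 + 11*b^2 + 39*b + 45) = (b + 7)/(b + 5)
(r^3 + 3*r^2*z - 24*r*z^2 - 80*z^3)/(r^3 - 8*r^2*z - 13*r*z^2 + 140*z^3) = (-r - 4*z)/(-r + 7*z)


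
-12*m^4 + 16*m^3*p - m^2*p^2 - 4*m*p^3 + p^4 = (-3*m + p)*(-2*m + p)*(-m + p)*(2*m + p)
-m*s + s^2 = s*(-m + s)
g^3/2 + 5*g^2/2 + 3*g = g*(g/2 + 1)*(g + 3)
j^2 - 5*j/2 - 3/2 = (j - 3)*(j + 1/2)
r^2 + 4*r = r*(r + 4)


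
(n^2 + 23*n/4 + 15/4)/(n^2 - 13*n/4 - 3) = (n + 5)/(n - 4)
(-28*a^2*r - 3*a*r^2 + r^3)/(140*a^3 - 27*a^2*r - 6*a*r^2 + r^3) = r*(4*a + r)/(-20*a^2 + a*r + r^2)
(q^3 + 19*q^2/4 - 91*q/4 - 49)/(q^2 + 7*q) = q - 9/4 - 7/q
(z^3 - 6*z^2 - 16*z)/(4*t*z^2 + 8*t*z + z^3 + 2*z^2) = (z - 8)/(4*t + z)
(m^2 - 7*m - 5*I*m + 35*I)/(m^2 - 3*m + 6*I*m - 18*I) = (m^2 + m*(-7 - 5*I) + 35*I)/(m^2 + m*(-3 + 6*I) - 18*I)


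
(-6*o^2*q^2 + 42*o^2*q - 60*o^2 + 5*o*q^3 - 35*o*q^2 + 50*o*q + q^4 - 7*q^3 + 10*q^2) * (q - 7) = -6*o^2*q^3 + 84*o^2*q^2 - 354*o^2*q + 420*o^2 + 5*o*q^4 - 70*o*q^3 + 295*o*q^2 - 350*o*q + q^5 - 14*q^4 + 59*q^3 - 70*q^2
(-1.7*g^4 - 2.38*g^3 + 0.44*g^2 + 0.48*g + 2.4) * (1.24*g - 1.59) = -2.108*g^5 - 0.2482*g^4 + 4.3298*g^3 - 0.1044*g^2 + 2.2128*g - 3.816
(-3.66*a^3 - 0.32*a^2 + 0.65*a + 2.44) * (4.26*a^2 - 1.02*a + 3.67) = -15.5916*a^5 + 2.37*a^4 - 10.3368*a^3 + 8.557*a^2 - 0.1033*a + 8.9548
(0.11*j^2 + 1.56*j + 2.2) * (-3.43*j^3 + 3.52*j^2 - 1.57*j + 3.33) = -0.3773*j^5 - 4.9636*j^4 - 2.2275*j^3 + 5.6611*j^2 + 1.7408*j + 7.326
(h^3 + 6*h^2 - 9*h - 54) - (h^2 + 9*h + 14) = h^3 + 5*h^2 - 18*h - 68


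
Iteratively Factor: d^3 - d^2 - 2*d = (d + 1)*(d^2 - 2*d) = d*(d + 1)*(d - 2)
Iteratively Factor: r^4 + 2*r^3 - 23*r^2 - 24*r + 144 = (r + 4)*(r^3 - 2*r^2 - 15*r + 36) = (r - 3)*(r + 4)*(r^2 + r - 12) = (r - 3)*(r + 4)^2*(r - 3)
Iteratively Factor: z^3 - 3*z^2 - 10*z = (z - 5)*(z^2 + 2*z) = z*(z - 5)*(z + 2)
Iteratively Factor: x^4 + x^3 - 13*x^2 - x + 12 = (x - 1)*(x^3 + 2*x^2 - 11*x - 12) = (x - 3)*(x - 1)*(x^2 + 5*x + 4) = (x - 3)*(x - 1)*(x + 1)*(x + 4)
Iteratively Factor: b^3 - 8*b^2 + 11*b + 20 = (b + 1)*(b^2 - 9*b + 20) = (b - 4)*(b + 1)*(b - 5)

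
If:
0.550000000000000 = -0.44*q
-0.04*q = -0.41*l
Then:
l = -0.12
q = -1.25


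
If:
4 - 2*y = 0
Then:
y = 2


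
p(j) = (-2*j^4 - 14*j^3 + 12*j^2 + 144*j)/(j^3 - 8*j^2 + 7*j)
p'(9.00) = 46.03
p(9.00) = -146.25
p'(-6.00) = -0.40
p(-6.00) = 0.00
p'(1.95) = 31.33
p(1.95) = -20.71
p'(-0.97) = 7.01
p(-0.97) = 7.71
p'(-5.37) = -0.18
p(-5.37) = -0.18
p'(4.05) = 22.42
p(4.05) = 18.88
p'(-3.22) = 1.14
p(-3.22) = 0.63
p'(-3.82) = 0.63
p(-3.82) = 0.10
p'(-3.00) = 1.36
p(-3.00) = 0.90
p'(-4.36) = 0.29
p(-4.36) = -0.14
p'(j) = (-3*j^2 + 16*j - 7)*(-2*j^4 - 14*j^3 + 12*j^2 + 144*j)/(j^3 - 8*j^2 + 7*j)^2 + (-8*j^3 - 42*j^2 + 24*j + 144)/(j^3 - 8*j^2 + 7*j) = 2*(-j^4 + 16*j^3 + 29*j^2 - 242*j + 618)/(j^4 - 16*j^3 + 78*j^2 - 112*j + 49)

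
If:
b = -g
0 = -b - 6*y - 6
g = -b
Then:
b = -6*y - 6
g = 6*y + 6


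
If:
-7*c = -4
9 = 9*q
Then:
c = 4/7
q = 1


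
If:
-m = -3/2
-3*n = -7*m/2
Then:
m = 3/2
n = 7/4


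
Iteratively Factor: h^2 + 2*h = (h)*(h + 2)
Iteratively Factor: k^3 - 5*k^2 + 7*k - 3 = (k - 3)*(k^2 - 2*k + 1) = (k - 3)*(k - 1)*(k - 1)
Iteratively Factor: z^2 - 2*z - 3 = (z + 1)*(z - 3)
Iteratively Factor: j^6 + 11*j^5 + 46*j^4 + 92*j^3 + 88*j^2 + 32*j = (j + 1)*(j^5 + 10*j^4 + 36*j^3 + 56*j^2 + 32*j) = (j + 1)*(j + 4)*(j^4 + 6*j^3 + 12*j^2 + 8*j) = (j + 1)*(j + 2)*(j + 4)*(j^3 + 4*j^2 + 4*j) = (j + 1)*(j + 2)^2*(j + 4)*(j^2 + 2*j) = (j + 1)*(j + 2)^3*(j + 4)*(j)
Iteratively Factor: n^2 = (n)*(n)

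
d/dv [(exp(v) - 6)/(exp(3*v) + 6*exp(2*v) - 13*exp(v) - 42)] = (-(exp(v) - 6)*(3*exp(2*v) + 12*exp(v) - 13) + exp(3*v) + 6*exp(2*v) - 13*exp(v) - 42)*exp(v)/(exp(3*v) + 6*exp(2*v) - 13*exp(v) - 42)^2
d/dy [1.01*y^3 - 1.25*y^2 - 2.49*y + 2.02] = 3.03*y^2 - 2.5*y - 2.49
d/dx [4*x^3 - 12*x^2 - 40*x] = 12*x^2 - 24*x - 40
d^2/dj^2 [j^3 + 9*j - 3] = 6*j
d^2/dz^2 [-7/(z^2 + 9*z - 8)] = 14*(z^2 + 9*z - (2*z + 9)^2 - 8)/(z^2 + 9*z - 8)^3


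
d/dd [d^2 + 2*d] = 2*d + 2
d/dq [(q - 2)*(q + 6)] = 2*q + 4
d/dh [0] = 0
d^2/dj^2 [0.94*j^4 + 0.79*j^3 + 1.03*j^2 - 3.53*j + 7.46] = 11.28*j^2 + 4.74*j + 2.06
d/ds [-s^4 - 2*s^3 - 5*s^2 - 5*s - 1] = -4*s^3 - 6*s^2 - 10*s - 5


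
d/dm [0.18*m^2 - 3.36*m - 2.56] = 0.36*m - 3.36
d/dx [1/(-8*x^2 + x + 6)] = (16*x - 1)/(-8*x^2 + x + 6)^2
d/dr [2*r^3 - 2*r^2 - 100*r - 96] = 6*r^2 - 4*r - 100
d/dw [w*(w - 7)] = 2*w - 7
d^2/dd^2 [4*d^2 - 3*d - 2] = 8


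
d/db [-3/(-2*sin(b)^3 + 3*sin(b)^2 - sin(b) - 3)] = 3*(-6*sin(b)^2 + 6*sin(b) - 1)*cos(b)/(2*sin(b)^3 - 3*sin(b)^2 + sin(b) + 3)^2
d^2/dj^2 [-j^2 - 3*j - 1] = -2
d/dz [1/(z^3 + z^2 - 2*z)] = (-3*z^2 - 2*z + 2)/(z^2*(z^2 + z - 2)^2)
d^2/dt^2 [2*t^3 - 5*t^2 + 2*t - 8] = 12*t - 10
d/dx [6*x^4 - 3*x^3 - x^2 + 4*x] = 24*x^3 - 9*x^2 - 2*x + 4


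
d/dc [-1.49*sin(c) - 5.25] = -1.49*cos(c)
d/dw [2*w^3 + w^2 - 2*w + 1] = 6*w^2 + 2*w - 2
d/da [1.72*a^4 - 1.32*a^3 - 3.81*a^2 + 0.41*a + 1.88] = 6.88*a^3 - 3.96*a^2 - 7.62*a + 0.41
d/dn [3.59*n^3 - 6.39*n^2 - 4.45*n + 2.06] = 10.77*n^2 - 12.78*n - 4.45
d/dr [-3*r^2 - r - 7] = -6*r - 1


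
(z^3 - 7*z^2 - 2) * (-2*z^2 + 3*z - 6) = -2*z^5 + 17*z^4 - 27*z^3 + 46*z^2 - 6*z + 12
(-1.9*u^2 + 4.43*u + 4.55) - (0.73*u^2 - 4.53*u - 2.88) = -2.63*u^2 + 8.96*u + 7.43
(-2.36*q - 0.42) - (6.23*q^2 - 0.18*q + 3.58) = -6.23*q^2 - 2.18*q - 4.0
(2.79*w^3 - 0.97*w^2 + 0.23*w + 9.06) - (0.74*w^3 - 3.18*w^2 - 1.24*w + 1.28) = 2.05*w^3 + 2.21*w^2 + 1.47*w + 7.78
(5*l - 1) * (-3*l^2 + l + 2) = -15*l^3 + 8*l^2 + 9*l - 2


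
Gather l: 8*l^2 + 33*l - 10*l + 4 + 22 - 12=8*l^2 + 23*l + 14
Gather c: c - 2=c - 2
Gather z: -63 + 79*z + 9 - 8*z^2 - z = -8*z^2 + 78*z - 54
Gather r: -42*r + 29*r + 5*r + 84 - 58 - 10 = 16 - 8*r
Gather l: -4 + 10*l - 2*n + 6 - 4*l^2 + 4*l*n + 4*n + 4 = -4*l^2 + l*(4*n + 10) + 2*n + 6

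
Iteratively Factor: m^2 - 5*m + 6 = (m - 3)*(m - 2)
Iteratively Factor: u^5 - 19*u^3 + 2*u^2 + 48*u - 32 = (u - 4)*(u^4 + 4*u^3 - 3*u^2 - 10*u + 8) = (u - 4)*(u + 2)*(u^3 + 2*u^2 - 7*u + 4) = (u - 4)*(u - 1)*(u + 2)*(u^2 + 3*u - 4) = (u - 4)*(u - 1)*(u + 2)*(u + 4)*(u - 1)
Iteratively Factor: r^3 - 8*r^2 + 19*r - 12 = (r - 3)*(r^2 - 5*r + 4) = (r - 4)*(r - 3)*(r - 1)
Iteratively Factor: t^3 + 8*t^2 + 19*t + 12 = (t + 1)*(t^2 + 7*t + 12) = (t + 1)*(t + 4)*(t + 3)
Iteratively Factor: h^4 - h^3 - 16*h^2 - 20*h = (h - 5)*(h^3 + 4*h^2 + 4*h) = (h - 5)*(h + 2)*(h^2 + 2*h) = h*(h - 5)*(h + 2)*(h + 2)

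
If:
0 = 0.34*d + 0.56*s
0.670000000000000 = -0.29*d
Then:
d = -2.31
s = 1.40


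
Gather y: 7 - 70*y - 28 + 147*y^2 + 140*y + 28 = 147*y^2 + 70*y + 7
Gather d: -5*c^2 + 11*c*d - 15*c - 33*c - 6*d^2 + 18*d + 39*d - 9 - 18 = -5*c^2 - 48*c - 6*d^2 + d*(11*c + 57) - 27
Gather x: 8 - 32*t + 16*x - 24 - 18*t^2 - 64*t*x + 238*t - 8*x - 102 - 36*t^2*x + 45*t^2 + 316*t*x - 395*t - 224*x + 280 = 27*t^2 - 189*t + x*(-36*t^2 + 252*t - 216) + 162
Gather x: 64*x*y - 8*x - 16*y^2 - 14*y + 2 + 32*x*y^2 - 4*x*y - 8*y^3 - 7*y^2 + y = x*(32*y^2 + 60*y - 8) - 8*y^3 - 23*y^2 - 13*y + 2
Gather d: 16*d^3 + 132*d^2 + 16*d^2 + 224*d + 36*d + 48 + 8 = 16*d^3 + 148*d^2 + 260*d + 56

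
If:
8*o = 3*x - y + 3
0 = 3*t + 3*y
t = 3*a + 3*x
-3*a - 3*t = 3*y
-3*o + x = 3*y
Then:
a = 0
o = 15/31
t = 27/62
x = 9/62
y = -27/62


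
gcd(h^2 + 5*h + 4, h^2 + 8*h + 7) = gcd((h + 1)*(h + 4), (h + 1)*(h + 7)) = h + 1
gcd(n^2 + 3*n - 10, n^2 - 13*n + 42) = 1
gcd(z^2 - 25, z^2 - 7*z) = 1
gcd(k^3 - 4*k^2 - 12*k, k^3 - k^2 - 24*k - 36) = k^2 - 4*k - 12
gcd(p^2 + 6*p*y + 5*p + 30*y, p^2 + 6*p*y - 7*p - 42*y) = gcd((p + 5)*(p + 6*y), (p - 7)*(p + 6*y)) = p + 6*y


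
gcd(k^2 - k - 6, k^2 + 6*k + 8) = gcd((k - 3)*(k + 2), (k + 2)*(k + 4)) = k + 2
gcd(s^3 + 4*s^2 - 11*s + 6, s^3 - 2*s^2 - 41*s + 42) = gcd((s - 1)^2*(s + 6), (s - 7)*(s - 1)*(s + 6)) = s^2 + 5*s - 6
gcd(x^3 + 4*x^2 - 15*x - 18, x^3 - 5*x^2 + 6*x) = x - 3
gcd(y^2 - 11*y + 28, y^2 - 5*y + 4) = y - 4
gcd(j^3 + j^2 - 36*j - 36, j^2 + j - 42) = j - 6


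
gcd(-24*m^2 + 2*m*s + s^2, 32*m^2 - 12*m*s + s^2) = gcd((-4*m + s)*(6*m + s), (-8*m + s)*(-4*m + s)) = -4*m + s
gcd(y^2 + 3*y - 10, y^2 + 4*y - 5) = y + 5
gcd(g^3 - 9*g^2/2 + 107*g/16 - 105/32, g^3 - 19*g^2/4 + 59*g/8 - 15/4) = g^2 - 11*g/4 + 15/8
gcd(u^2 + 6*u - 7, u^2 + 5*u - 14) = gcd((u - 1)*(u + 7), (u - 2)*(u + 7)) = u + 7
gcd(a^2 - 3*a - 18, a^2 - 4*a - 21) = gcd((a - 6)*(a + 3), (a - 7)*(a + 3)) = a + 3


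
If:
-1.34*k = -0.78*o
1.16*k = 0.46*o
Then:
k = 0.00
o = 0.00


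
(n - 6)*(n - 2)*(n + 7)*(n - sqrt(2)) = n^4 - sqrt(2)*n^3 - n^3 - 44*n^2 + sqrt(2)*n^2 + 44*sqrt(2)*n + 84*n - 84*sqrt(2)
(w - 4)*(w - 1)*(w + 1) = w^3 - 4*w^2 - w + 4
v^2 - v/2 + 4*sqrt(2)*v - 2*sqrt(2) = (v - 1/2)*(v + 4*sqrt(2))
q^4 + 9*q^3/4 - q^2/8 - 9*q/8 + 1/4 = (q - 1/2)*(q - 1/4)*(q + 1)*(q + 2)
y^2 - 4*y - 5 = (y - 5)*(y + 1)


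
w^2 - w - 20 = (w - 5)*(w + 4)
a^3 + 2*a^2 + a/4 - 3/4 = (a - 1/2)*(a + 1)*(a + 3/2)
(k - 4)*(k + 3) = k^2 - k - 12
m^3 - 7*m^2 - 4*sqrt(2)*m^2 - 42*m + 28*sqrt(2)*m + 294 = (m - 7)*(m - 7*sqrt(2))*(m + 3*sqrt(2))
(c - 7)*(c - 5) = c^2 - 12*c + 35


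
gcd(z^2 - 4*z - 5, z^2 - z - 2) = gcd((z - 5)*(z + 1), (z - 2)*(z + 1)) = z + 1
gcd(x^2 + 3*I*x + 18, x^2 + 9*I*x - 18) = x + 6*I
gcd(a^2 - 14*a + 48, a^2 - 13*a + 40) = a - 8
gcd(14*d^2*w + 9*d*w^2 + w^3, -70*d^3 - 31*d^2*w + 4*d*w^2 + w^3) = 14*d^2 + 9*d*w + w^2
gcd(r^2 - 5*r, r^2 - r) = r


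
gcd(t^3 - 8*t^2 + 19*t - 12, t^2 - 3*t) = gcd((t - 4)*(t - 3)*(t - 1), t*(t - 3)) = t - 3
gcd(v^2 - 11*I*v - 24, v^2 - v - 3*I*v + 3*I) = v - 3*I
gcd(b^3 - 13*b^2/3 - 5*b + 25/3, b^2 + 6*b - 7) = b - 1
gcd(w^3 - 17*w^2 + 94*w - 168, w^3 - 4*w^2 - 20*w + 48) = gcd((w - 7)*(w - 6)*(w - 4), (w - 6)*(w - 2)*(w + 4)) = w - 6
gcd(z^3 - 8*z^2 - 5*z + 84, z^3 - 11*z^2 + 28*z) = z^2 - 11*z + 28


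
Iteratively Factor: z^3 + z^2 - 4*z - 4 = (z + 2)*(z^2 - z - 2) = (z - 2)*(z + 2)*(z + 1)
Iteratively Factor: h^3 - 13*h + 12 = (h - 1)*(h^2 + h - 12) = (h - 3)*(h - 1)*(h + 4)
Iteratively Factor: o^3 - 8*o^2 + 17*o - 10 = (o - 1)*(o^2 - 7*o + 10) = (o - 2)*(o - 1)*(o - 5)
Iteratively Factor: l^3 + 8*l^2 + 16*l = (l + 4)*(l^2 + 4*l) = l*(l + 4)*(l + 4)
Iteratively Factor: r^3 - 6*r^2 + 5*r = (r - 1)*(r^2 - 5*r) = r*(r - 1)*(r - 5)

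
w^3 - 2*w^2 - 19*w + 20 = (w - 5)*(w - 1)*(w + 4)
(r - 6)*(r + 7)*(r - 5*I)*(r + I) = r^4 + r^3 - 4*I*r^3 - 37*r^2 - 4*I*r^2 + 5*r + 168*I*r - 210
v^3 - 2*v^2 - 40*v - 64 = (v - 8)*(v + 2)*(v + 4)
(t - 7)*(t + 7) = t^2 - 49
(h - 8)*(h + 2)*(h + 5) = h^3 - h^2 - 46*h - 80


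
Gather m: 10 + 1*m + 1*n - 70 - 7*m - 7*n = -6*m - 6*n - 60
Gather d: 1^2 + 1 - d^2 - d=-d^2 - d + 2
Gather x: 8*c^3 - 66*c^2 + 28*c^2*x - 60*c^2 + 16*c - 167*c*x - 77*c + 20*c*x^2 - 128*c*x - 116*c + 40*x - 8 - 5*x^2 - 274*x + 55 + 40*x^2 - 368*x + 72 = 8*c^3 - 126*c^2 - 177*c + x^2*(20*c + 35) + x*(28*c^2 - 295*c - 602) + 119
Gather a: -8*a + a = -7*a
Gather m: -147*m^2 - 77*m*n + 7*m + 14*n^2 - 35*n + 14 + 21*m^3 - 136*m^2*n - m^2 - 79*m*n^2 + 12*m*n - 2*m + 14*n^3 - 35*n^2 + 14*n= 21*m^3 + m^2*(-136*n - 148) + m*(-79*n^2 - 65*n + 5) + 14*n^3 - 21*n^2 - 21*n + 14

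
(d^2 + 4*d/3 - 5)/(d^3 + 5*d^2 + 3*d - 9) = (d - 5/3)/(d^2 + 2*d - 3)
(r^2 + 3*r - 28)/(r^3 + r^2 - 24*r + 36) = (r^2 + 3*r - 28)/(r^3 + r^2 - 24*r + 36)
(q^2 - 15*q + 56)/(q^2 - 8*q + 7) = (q - 8)/(q - 1)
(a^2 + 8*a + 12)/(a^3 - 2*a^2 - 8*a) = (a + 6)/(a*(a - 4))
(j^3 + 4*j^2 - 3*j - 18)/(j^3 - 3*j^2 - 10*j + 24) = (j + 3)/(j - 4)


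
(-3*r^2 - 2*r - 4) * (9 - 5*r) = 15*r^3 - 17*r^2 + 2*r - 36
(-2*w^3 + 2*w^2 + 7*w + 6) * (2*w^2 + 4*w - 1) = -4*w^5 - 4*w^4 + 24*w^3 + 38*w^2 + 17*w - 6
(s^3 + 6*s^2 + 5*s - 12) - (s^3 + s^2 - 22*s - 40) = 5*s^2 + 27*s + 28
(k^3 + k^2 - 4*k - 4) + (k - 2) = k^3 + k^2 - 3*k - 6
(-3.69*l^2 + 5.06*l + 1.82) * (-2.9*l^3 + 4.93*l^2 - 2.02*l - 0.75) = 10.701*l^5 - 32.8657*l^4 + 27.1216*l^3 + 1.5189*l^2 - 7.4714*l - 1.365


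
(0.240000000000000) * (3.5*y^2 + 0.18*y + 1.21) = 0.84*y^2 + 0.0432*y + 0.2904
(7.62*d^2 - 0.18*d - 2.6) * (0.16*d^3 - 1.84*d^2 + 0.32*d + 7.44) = 1.2192*d^5 - 14.0496*d^4 + 2.3536*d^3 + 61.4192*d^2 - 2.1712*d - 19.344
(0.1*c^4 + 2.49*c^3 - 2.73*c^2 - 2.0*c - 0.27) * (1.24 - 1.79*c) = -0.179*c^5 - 4.3331*c^4 + 7.9743*c^3 + 0.1948*c^2 - 1.9967*c - 0.3348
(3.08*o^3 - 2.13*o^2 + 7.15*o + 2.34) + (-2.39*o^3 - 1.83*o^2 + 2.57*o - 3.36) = 0.69*o^3 - 3.96*o^2 + 9.72*o - 1.02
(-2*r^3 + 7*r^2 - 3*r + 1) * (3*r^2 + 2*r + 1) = -6*r^5 + 17*r^4 + 3*r^3 + 4*r^2 - r + 1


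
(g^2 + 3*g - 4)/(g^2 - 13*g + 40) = (g^2 + 3*g - 4)/(g^2 - 13*g + 40)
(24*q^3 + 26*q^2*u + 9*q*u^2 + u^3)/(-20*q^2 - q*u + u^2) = (-6*q^2 - 5*q*u - u^2)/(5*q - u)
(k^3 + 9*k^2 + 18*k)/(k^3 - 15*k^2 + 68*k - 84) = k*(k^2 + 9*k + 18)/(k^3 - 15*k^2 + 68*k - 84)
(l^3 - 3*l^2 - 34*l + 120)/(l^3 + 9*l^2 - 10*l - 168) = (l - 5)/(l + 7)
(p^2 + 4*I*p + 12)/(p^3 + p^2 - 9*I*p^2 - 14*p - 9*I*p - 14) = (p + 6*I)/(p^2 + p*(1 - 7*I) - 7*I)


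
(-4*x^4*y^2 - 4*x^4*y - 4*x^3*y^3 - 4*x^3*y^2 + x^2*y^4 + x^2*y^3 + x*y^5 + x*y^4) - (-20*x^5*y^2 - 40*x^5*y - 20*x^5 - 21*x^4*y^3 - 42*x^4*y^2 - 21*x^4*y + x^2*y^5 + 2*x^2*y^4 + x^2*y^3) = 20*x^5*y^2 + 40*x^5*y + 20*x^5 + 21*x^4*y^3 + 38*x^4*y^2 + 17*x^4*y - 4*x^3*y^3 - 4*x^3*y^2 - x^2*y^5 - x^2*y^4 + x*y^5 + x*y^4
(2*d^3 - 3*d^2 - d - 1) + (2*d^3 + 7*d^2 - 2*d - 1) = 4*d^3 + 4*d^2 - 3*d - 2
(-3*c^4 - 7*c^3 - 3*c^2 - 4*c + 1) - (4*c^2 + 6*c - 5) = -3*c^4 - 7*c^3 - 7*c^2 - 10*c + 6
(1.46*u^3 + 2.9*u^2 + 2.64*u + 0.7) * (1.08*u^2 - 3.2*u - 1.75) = 1.5768*u^5 - 1.54*u^4 - 8.9838*u^3 - 12.767*u^2 - 6.86*u - 1.225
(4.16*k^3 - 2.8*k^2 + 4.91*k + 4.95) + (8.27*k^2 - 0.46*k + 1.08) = 4.16*k^3 + 5.47*k^2 + 4.45*k + 6.03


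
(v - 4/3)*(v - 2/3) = v^2 - 2*v + 8/9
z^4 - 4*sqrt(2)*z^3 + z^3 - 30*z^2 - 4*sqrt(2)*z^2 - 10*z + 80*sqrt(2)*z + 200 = (z - 4)*(z + 5)*(z - 5*sqrt(2))*(z + sqrt(2))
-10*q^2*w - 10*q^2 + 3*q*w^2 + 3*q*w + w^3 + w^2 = (-2*q + w)*(5*q + w)*(w + 1)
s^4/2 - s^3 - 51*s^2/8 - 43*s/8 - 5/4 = (s/2 + 1)*(s - 5)*(s + 1/2)^2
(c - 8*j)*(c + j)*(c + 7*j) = c^3 - 57*c*j^2 - 56*j^3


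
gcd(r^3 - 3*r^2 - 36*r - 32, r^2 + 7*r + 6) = r + 1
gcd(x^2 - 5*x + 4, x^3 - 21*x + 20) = x^2 - 5*x + 4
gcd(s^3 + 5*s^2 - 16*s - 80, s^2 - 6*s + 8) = s - 4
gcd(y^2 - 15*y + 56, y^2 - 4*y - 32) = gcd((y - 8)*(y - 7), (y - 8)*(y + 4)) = y - 8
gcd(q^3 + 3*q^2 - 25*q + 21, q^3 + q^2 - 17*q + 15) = q^2 - 4*q + 3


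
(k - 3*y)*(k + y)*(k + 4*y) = k^3 + 2*k^2*y - 11*k*y^2 - 12*y^3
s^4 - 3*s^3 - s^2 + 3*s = s*(s - 3)*(s - 1)*(s + 1)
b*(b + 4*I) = b^2 + 4*I*b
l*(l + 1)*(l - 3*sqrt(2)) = l^3 - 3*sqrt(2)*l^2 + l^2 - 3*sqrt(2)*l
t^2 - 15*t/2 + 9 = (t - 6)*(t - 3/2)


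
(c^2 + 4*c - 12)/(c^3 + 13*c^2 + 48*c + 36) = (c - 2)/(c^2 + 7*c + 6)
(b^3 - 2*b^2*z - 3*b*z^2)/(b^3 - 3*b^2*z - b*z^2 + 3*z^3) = b/(b - z)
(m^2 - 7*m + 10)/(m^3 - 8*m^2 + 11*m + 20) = (m - 2)/(m^2 - 3*m - 4)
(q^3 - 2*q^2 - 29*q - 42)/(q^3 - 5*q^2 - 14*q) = (q + 3)/q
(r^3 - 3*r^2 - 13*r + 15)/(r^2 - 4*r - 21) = (r^2 - 6*r + 5)/(r - 7)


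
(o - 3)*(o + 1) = o^2 - 2*o - 3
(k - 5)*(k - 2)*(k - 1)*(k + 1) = k^4 - 7*k^3 + 9*k^2 + 7*k - 10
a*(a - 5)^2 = a^3 - 10*a^2 + 25*a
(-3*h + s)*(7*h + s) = -21*h^2 + 4*h*s + s^2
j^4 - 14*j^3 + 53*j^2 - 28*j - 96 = (j - 8)*(j - 4)*(j - 3)*(j + 1)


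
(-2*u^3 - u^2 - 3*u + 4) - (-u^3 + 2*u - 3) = -u^3 - u^2 - 5*u + 7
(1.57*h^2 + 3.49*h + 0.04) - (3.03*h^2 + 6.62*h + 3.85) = -1.46*h^2 - 3.13*h - 3.81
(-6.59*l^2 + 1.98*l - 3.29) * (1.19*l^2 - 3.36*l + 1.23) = -7.8421*l^4 + 24.4986*l^3 - 18.6736*l^2 + 13.4898*l - 4.0467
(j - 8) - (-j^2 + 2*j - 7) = j^2 - j - 1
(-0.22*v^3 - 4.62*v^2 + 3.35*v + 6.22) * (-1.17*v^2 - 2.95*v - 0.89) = 0.2574*v^5 + 6.0544*v^4 + 9.9053*v^3 - 13.0481*v^2 - 21.3305*v - 5.5358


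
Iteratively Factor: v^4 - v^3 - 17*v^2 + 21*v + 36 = (v + 4)*(v^3 - 5*v^2 + 3*v + 9) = (v - 3)*(v + 4)*(v^2 - 2*v - 3) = (v - 3)^2*(v + 4)*(v + 1)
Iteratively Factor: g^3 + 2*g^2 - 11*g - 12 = (g + 1)*(g^2 + g - 12) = (g + 1)*(g + 4)*(g - 3)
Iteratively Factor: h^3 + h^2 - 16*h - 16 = (h + 4)*(h^2 - 3*h - 4) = (h + 1)*(h + 4)*(h - 4)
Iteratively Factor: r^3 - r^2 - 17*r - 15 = (r + 1)*(r^2 - 2*r - 15) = (r - 5)*(r + 1)*(r + 3)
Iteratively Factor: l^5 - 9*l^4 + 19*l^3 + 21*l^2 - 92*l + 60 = (l - 5)*(l^4 - 4*l^3 - l^2 + 16*l - 12) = (l - 5)*(l - 2)*(l^3 - 2*l^2 - 5*l + 6) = (l - 5)*(l - 2)*(l - 1)*(l^2 - l - 6) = (l - 5)*(l - 2)*(l - 1)*(l + 2)*(l - 3)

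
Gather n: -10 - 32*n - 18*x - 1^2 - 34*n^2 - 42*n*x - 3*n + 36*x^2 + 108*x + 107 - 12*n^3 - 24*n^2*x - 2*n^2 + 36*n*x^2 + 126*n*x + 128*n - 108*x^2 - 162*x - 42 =-12*n^3 + n^2*(-24*x - 36) + n*(36*x^2 + 84*x + 93) - 72*x^2 - 72*x + 54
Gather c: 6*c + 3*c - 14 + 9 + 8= 9*c + 3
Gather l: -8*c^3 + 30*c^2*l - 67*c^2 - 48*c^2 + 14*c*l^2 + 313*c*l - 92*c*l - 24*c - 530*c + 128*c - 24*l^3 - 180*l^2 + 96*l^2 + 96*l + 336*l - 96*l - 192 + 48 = -8*c^3 - 115*c^2 - 426*c - 24*l^3 + l^2*(14*c - 84) + l*(30*c^2 + 221*c + 336) - 144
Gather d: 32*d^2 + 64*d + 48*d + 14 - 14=32*d^2 + 112*d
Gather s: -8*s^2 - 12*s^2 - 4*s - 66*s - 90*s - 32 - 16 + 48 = -20*s^2 - 160*s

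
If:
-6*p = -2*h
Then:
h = 3*p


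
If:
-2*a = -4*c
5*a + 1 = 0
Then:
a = -1/5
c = -1/10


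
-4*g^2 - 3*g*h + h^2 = (-4*g + h)*(g + h)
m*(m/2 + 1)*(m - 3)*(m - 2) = m^4/2 - 3*m^3/2 - 2*m^2 + 6*m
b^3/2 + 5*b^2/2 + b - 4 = (b/2 + 1)*(b - 1)*(b + 4)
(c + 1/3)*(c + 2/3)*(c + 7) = c^3 + 8*c^2 + 65*c/9 + 14/9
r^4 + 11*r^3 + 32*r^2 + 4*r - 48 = (r - 1)*(r + 2)*(r + 4)*(r + 6)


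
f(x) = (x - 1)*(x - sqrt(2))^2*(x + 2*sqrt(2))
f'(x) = (x - 1)*(x - sqrt(2))^2 + (x - 1)*(x + 2*sqrt(2))*(2*x - 2*sqrt(2)) + (x - sqrt(2))^2*(x + 2*sqrt(2)) = 4*x^3 - 3*x^2 - 12*x + 4*sqrt(2) + 6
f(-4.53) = 332.48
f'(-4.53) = -367.38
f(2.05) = 2.07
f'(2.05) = 8.91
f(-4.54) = 336.17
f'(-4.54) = -370.00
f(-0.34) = -10.26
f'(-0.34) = 15.23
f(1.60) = 0.09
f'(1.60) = 1.16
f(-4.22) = 230.59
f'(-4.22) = -291.73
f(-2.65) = -10.76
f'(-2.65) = -52.05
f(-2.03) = -28.70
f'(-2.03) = -9.81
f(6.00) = 928.28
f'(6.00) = 695.66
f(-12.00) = 21454.46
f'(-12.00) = -7188.34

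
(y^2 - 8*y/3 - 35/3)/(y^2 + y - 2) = (y^2 - 8*y/3 - 35/3)/(y^2 + y - 2)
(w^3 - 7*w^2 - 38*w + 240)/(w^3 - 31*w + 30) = (w - 8)/(w - 1)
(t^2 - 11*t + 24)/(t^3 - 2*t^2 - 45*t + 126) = (t - 8)/(t^2 + t - 42)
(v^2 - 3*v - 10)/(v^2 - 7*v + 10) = (v + 2)/(v - 2)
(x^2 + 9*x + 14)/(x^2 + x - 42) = (x + 2)/(x - 6)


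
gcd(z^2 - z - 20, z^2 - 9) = 1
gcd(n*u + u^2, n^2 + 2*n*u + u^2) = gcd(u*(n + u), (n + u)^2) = n + u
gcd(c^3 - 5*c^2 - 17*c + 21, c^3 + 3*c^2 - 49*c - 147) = c^2 - 4*c - 21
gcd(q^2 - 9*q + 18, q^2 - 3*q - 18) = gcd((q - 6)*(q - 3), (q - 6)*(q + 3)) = q - 6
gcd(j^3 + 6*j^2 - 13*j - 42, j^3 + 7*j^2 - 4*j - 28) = j^2 + 9*j + 14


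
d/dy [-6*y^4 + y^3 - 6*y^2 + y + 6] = -24*y^3 + 3*y^2 - 12*y + 1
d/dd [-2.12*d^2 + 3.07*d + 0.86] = 3.07 - 4.24*d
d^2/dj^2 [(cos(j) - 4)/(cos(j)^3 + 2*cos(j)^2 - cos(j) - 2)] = (14*sin(j)^4*cos(j) + 50*sin(j)^4 - 150*sin(j)^2*cos(j) - 107*sin(j)^2 - 18*cos(j)^5 - 5*cos(j)*cos(3*j) + 94*cos(j) - 10*cos(3*j) + 101)/((cos(j) + 2)^3*sin(j)^4)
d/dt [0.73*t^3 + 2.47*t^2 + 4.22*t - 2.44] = 2.19*t^2 + 4.94*t + 4.22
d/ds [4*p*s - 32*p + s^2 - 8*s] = 4*p + 2*s - 8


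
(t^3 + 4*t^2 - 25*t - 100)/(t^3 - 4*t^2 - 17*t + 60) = (t + 5)/(t - 3)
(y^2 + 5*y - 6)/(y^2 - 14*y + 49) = (y^2 + 5*y - 6)/(y^2 - 14*y + 49)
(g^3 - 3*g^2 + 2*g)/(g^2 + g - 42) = g*(g^2 - 3*g + 2)/(g^2 + g - 42)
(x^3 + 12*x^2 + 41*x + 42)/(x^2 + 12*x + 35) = (x^2 + 5*x + 6)/(x + 5)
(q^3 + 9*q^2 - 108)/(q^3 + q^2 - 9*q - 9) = (q^2 + 12*q + 36)/(q^2 + 4*q + 3)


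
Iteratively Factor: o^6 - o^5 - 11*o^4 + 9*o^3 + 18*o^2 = (o)*(o^5 - o^4 - 11*o^3 + 9*o^2 + 18*o) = o*(o - 2)*(o^4 + o^3 - 9*o^2 - 9*o) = o*(o - 2)*(o + 1)*(o^3 - 9*o) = o*(o - 3)*(o - 2)*(o + 1)*(o^2 + 3*o) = o*(o - 3)*(o - 2)*(o + 1)*(o + 3)*(o)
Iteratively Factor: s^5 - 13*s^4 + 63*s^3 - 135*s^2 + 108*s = (s - 3)*(s^4 - 10*s^3 + 33*s^2 - 36*s) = (s - 4)*(s - 3)*(s^3 - 6*s^2 + 9*s) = (s - 4)*(s - 3)^2*(s^2 - 3*s) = s*(s - 4)*(s - 3)^2*(s - 3)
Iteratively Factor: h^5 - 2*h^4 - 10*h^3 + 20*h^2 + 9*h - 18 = (h + 3)*(h^4 - 5*h^3 + 5*h^2 + 5*h - 6) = (h + 1)*(h + 3)*(h^3 - 6*h^2 + 11*h - 6) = (h - 1)*(h + 1)*(h + 3)*(h^2 - 5*h + 6) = (h - 2)*(h - 1)*(h + 1)*(h + 3)*(h - 3)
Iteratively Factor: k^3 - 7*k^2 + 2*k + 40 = (k + 2)*(k^2 - 9*k + 20) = (k - 5)*(k + 2)*(k - 4)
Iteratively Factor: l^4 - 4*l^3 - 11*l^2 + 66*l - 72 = (l - 2)*(l^3 - 2*l^2 - 15*l + 36) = (l - 2)*(l + 4)*(l^2 - 6*l + 9) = (l - 3)*(l - 2)*(l + 4)*(l - 3)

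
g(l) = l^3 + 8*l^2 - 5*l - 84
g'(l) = 3*l^2 + 16*l - 5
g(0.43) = -84.59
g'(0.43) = 2.43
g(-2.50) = -37.12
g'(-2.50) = -26.25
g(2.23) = -44.28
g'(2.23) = 45.60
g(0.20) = -84.67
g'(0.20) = -1.68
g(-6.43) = 13.06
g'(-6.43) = 16.15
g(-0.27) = -82.09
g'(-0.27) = -9.10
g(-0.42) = -80.56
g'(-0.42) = -11.19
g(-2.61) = -34.23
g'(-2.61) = -26.32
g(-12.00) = -600.00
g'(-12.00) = 235.00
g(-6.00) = 18.00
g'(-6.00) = 7.00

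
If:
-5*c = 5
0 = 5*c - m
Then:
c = -1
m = -5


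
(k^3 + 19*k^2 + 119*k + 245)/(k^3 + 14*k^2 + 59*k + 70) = (k + 7)/(k + 2)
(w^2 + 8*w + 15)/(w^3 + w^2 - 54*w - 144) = (w + 5)/(w^2 - 2*w - 48)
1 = 1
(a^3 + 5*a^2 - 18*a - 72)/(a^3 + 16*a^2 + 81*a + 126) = (a - 4)/(a + 7)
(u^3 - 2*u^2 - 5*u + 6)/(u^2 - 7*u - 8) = (-u^3 + 2*u^2 + 5*u - 6)/(-u^2 + 7*u + 8)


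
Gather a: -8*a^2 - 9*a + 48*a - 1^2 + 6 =-8*a^2 + 39*a + 5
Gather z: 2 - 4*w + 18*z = -4*w + 18*z + 2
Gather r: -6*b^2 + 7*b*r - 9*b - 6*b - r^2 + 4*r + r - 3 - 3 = -6*b^2 - 15*b - r^2 + r*(7*b + 5) - 6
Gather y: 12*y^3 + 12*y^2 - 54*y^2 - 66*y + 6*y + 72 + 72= 12*y^3 - 42*y^2 - 60*y + 144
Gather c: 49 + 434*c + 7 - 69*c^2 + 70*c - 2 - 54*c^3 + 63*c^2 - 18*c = -54*c^3 - 6*c^2 + 486*c + 54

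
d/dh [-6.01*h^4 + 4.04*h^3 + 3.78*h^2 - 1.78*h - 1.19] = -24.04*h^3 + 12.12*h^2 + 7.56*h - 1.78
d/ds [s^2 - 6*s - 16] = 2*s - 6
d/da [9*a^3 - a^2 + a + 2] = 27*a^2 - 2*a + 1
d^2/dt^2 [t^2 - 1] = 2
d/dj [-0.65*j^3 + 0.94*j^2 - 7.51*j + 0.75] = -1.95*j^2 + 1.88*j - 7.51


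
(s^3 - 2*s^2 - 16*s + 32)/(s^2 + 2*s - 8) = s - 4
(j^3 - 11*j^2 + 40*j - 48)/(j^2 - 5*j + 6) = (j^2 - 8*j + 16)/(j - 2)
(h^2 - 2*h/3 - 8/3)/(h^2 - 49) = (3*h^2 - 2*h - 8)/(3*(h^2 - 49))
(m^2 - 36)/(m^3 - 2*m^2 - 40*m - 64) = (36 - m^2)/(-m^3 + 2*m^2 + 40*m + 64)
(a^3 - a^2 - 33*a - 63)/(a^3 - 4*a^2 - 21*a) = (a + 3)/a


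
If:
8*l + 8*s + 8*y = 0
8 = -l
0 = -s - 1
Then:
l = -8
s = -1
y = 9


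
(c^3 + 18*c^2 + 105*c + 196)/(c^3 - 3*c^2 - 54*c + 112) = (c^2 + 11*c + 28)/(c^2 - 10*c + 16)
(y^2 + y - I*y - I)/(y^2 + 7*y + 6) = (y - I)/(y + 6)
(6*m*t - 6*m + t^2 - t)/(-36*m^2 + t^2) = (t - 1)/(-6*m + t)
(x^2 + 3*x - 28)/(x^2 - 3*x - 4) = (x + 7)/(x + 1)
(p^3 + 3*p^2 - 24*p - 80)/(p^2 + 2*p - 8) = (p^2 - p - 20)/(p - 2)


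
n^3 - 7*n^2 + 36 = (n - 6)*(n - 3)*(n + 2)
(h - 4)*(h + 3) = h^2 - h - 12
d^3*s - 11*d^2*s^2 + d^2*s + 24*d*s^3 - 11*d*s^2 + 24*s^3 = (d - 8*s)*(d - 3*s)*(d*s + s)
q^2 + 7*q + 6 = (q + 1)*(q + 6)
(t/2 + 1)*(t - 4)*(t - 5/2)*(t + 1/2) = t^4/2 - 2*t^3 - 21*t^2/8 + 37*t/4 + 5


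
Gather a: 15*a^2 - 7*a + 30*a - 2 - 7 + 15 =15*a^2 + 23*a + 6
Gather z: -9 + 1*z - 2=z - 11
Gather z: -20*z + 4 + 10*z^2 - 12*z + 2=10*z^2 - 32*z + 6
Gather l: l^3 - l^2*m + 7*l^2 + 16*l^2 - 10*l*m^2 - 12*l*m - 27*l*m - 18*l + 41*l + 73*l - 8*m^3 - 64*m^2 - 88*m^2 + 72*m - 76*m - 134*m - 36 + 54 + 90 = l^3 + l^2*(23 - m) + l*(-10*m^2 - 39*m + 96) - 8*m^3 - 152*m^2 - 138*m + 108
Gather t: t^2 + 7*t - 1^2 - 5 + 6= t^2 + 7*t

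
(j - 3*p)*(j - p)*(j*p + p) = j^3*p - 4*j^2*p^2 + j^2*p + 3*j*p^3 - 4*j*p^2 + 3*p^3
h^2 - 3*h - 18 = (h - 6)*(h + 3)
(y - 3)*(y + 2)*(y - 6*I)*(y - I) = y^4 - y^3 - 7*I*y^3 - 12*y^2 + 7*I*y^2 + 6*y + 42*I*y + 36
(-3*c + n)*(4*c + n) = -12*c^2 + c*n + n^2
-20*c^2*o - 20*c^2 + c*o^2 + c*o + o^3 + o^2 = (-4*c + o)*(5*c + o)*(o + 1)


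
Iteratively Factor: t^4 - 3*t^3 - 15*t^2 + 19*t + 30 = (t + 1)*(t^3 - 4*t^2 - 11*t + 30) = (t - 2)*(t + 1)*(t^2 - 2*t - 15) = (t - 2)*(t + 1)*(t + 3)*(t - 5)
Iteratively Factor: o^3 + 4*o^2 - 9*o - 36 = (o + 4)*(o^2 - 9) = (o + 3)*(o + 4)*(o - 3)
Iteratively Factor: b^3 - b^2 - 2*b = (b + 1)*(b^2 - 2*b) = (b - 2)*(b + 1)*(b)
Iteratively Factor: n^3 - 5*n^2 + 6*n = (n)*(n^2 - 5*n + 6) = n*(n - 2)*(n - 3)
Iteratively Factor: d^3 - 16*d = (d + 4)*(d^2 - 4*d) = (d - 4)*(d + 4)*(d)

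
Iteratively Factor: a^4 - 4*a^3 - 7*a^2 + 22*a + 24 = (a - 3)*(a^3 - a^2 - 10*a - 8) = (a - 3)*(a + 2)*(a^2 - 3*a - 4) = (a - 3)*(a + 1)*(a + 2)*(a - 4)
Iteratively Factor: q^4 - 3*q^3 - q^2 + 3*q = (q)*(q^3 - 3*q^2 - q + 3) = q*(q - 1)*(q^2 - 2*q - 3) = q*(q - 3)*(q - 1)*(q + 1)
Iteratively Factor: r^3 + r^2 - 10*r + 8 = (r - 1)*(r^2 + 2*r - 8) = (r - 1)*(r + 4)*(r - 2)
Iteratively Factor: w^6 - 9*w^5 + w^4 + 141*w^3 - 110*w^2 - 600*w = (w - 5)*(w^5 - 4*w^4 - 19*w^3 + 46*w^2 + 120*w) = (w - 5)^2*(w^4 + w^3 - 14*w^2 - 24*w) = (w - 5)^2*(w + 3)*(w^3 - 2*w^2 - 8*w) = (w - 5)^2*(w + 2)*(w + 3)*(w^2 - 4*w) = (w - 5)^2*(w - 4)*(w + 2)*(w + 3)*(w)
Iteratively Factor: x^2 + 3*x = (x)*(x + 3)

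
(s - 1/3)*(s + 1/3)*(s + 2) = s^3 + 2*s^2 - s/9 - 2/9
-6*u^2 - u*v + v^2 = (-3*u + v)*(2*u + v)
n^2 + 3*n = n*(n + 3)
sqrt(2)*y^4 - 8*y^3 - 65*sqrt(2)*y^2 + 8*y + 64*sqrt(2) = (y - 1)*(y - 8*sqrt(2))*(y + 4*sqrt(2))*(sqrt(2)*y + sqrt(2))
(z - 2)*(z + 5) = z^2 + 3*z - 10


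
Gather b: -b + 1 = 1 - b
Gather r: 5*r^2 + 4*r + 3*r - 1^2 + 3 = 5*r^2 + 7*r + 2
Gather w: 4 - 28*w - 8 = -28*w - 4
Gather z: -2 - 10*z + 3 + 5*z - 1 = -5*z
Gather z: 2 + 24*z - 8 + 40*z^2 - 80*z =40*z^2 - 56*z - 6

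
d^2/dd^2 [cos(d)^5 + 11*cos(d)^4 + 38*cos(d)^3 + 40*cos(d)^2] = -25*cos(d)^5 - 176*cos(d)^4 - 322*cos(d)^3 - 28*cos(d)^2 + 228*cos(d) + 80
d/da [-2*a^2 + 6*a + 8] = 6 - 4*a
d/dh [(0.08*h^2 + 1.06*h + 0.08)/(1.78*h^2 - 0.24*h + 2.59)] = (-1.906*h^2 + 0.1296*h + 2.7646)/(3.1684*h^4 - 0.8544*h^3 + 9.278*h^2 - 1.2432*h + 6.7081)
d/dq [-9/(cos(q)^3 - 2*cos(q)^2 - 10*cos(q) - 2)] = 9*(-3*cos(q)^2 + 4*cos(q) + 10)*sin(q)/(-cos(q)^3 + 2*cos(q)^2 + 10*cos(q) + 2)^2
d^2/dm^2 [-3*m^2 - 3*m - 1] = -6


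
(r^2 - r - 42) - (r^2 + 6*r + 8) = -7*r - 50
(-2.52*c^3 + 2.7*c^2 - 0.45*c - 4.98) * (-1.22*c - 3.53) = 3.0744*c^4 + 5.6016*c^3 - 8.982*c^2 + 7.6641*c + 17.5794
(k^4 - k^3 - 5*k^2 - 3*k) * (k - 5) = k^5 - 6*k^4 + 22*k^2 + 15*k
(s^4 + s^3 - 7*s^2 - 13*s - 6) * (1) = s^4 + s^3 - 7*s^2 - 13*s - 6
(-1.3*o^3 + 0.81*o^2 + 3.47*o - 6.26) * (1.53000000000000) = -1.989*o^3 + 1.2393*o^2 + 5.3091*o - 9.5778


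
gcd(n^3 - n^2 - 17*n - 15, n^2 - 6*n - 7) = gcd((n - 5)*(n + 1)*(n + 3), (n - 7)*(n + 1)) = n + 1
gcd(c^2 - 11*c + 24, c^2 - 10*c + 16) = c - 8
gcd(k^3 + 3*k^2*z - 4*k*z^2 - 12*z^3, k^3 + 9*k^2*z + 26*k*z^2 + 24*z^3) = k^2 + 5*k*z + 6*z^2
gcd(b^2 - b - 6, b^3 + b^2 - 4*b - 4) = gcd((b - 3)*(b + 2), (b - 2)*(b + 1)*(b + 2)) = b + 2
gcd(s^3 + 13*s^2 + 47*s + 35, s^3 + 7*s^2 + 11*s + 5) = s^2 + 6*s + 5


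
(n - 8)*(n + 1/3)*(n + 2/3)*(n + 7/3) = n^4 - 14*n^3/3 - 217*n^2/9 - 538*n/27 - 112/27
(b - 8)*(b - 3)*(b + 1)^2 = b^4 - 9*b^3 + 3*b^2 + 37*b + 24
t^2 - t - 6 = (t - 3)*(t + 2)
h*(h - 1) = h^2 - h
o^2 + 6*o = o*(o + 6)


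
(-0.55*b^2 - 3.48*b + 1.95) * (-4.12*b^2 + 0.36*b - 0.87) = 2.266*b^4 + 14.1396*b^3 - 8.8083*b^2 + 3.7296*b - 1.6965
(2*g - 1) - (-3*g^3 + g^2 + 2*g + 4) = 3*g^3 - g^2 - 5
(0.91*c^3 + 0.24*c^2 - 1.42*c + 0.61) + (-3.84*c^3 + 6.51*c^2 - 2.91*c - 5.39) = -2.93*c^3 + 6.75*c^2 - 4.33*c - 4.78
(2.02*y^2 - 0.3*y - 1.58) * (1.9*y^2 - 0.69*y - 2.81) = 3.838*y^4 - 1.9638*y^3 - 8.4712*y^2 + 1.9332*y + 4.4398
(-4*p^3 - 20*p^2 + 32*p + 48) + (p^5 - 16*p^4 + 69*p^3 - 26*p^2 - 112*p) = p^5 - 16*p^4 + 65*p^3 - 46*p^2 - 80*p + 48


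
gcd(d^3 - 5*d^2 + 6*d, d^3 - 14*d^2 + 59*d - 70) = d - 2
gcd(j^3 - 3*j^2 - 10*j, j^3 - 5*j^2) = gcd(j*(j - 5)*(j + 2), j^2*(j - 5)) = j^2 - 5*j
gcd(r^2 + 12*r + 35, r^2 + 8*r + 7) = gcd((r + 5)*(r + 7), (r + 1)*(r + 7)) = r + 7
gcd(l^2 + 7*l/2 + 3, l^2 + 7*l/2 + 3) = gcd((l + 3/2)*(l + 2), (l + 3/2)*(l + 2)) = l^2 + 7*l/2 + 3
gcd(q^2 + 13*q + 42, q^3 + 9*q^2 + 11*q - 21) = q + 7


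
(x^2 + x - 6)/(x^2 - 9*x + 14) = (x + 3)/(x - 7)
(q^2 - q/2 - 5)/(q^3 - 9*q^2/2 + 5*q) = (q + 2)/(q*(q - 2))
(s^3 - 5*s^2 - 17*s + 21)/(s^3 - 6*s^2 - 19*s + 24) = (s - 7)/(s - 8)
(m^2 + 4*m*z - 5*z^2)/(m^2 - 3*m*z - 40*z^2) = (-m + z)/(-m + 8*z)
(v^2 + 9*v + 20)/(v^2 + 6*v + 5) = (v + 4)/(v + 1)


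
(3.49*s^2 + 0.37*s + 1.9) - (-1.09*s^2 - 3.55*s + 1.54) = 4.58*s^2 + 3.92*s + 0.36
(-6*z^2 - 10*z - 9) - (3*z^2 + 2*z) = -9*z^2 - 12*z - 9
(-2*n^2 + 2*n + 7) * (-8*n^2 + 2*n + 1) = 16*n^4 - 20*n^3 - 54*n^2 + 16*n + 7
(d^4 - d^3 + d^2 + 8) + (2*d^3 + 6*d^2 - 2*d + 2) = d^4 + d^3 + 7*d^2 - 2*d + 10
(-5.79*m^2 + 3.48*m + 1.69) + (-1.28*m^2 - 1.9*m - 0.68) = -7.07*m^2 + 1.58*m + 1.01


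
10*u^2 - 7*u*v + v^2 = (-5*u + v)*(-2*u + v)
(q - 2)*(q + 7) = q^2 + 5*q - 14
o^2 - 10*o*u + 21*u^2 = (o - 7*u)*(o - 3*u)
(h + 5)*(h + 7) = h^2 + 12*h + 35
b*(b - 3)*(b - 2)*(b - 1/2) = b^4 - 11*b^3/2 + 17*b^2/2 - 3*b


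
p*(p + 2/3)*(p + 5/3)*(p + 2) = p^4 + 13*p^3/3 + 52*p^2/9 + 20*p/9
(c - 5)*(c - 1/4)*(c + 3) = c^3 - 9*c^2/4 - 29*c/2 + 15/4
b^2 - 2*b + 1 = (b - 1)^2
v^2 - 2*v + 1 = (v - 1)^2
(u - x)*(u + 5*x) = u^2 + 4*u*x - 5*x^2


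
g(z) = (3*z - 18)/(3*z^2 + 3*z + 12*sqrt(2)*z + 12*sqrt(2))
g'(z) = (3*z - 18)*(-6*z - 12*sqrt(2) - 3)/(3*z^2 + 3*z + 12*sqrt(2)*z + 12*sqrt(2))^2 + 3/(3*z^2 + 3*z + 12*sqrt(2)*z + 12*sqrt(2))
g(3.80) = -0.05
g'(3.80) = 0.04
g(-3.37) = 1.73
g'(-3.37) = -0.21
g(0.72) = -0.48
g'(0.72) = 0.45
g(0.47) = -0.61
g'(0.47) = 0.63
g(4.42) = -0.03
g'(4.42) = 0.03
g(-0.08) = -1.19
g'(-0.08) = 1.70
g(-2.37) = 1.86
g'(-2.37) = 0.57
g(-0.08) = -1.19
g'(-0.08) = 1.70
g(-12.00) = -0.26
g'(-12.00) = -0.05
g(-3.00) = 1.69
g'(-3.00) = 0.02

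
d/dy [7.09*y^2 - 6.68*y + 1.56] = 14.18*y - 6.68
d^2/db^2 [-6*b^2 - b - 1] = -12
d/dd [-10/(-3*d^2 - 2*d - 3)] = 20*(-3*d - 1)/(3*d^2 + 2*d + 3)^2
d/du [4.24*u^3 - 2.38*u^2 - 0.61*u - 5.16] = 12.72*u^2 - 4.76*u - 0.61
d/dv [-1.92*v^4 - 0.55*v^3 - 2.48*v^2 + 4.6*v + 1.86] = -7.68*v^3 - 1.65*v^2 - 4.96*v + 4.6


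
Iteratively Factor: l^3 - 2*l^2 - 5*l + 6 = (l - 1)*(l^2 - l - 6) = (l - 3)*(l - 1)*(l + 2)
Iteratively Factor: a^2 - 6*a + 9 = (a - 3)*(a - 3)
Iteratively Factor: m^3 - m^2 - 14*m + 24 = (m - 3)*(m^2 + 2*m - 8) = (m - 3)*(m + 4)*(m - 2)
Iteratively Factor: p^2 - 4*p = (p - 4)*(p)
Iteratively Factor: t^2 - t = (t)*(t - 1)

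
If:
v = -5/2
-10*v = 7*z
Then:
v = -5/2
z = 25/7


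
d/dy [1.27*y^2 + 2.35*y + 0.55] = 2.54*y + 2.35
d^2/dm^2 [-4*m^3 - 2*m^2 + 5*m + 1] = -24*m - 4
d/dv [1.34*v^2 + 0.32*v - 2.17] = 2.68*v + 0.32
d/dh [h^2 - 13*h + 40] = 2*h - 13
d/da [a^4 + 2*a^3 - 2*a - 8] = 4*a^3 + 6*a^2 - 2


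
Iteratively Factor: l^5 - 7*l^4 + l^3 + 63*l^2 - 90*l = (l - 3)*(l^4 - 4*l^3 - 11*l^2 + 30*l) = (l - 3)*(l + 3)*(l^3 - 7*l^2 + 10*l) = (l - 3)*(l - 2)*(l + 3)*(l^2 - 5*l) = (l - 5)*(l - 3)*(l - 2)*(l + 3)*(l)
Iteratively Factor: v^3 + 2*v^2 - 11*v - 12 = (v - 3)*(v^2 + 5*v + 4) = (v - 3)*(v + 4)*(v + 1)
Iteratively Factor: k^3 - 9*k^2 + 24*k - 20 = (k - 2)*(k^2 - 7*k + 10) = (k - 5)*(k - 2)*(k - 2)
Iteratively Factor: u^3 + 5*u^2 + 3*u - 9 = (u + 3)*(u^2 + 2*u - 3) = (u - 1)*(u + 3)*(u + 3)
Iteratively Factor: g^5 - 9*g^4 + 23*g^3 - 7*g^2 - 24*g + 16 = (g - 1)*(g^4 - 8*g^3 + 15*g^2 + 8*g - 16) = (g - 1)*(g + 1)*(g^3 - 9*g^2 + 24*g - 16) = (g - 1)^2*(g + 1)*(g^2 - 8*g + 16) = (g - 4)*(g - 1)^2*(g + 1)*(g - 4)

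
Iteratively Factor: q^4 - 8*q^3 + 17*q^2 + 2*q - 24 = (q - 3)*(q^3 - 5*q^2 + 2*q + 8) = (q - 3)*(q + 1)*(q^2 - 6*q + 8) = (q - 4)*(q - 3)*(q + 1)*(q - 2)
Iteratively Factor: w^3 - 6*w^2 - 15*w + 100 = (w - 5)*(w^2 - w - 20) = (w - 5)*(w + 4)*(w - 5)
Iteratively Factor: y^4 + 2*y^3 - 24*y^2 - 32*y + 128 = (y + 4)*(y^3 - 2*y^2 - 16*y + 32) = (y + 4)^2*(y^2 - 6*y + 8) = (y - 2)*(y + 4)^2*(y - 4)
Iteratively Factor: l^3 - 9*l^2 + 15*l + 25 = (l - 5)*(l^2 - 4*l - 5) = (l - 5)*(l + 1)*(l - 5)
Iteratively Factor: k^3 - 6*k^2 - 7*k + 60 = (k + 3)*(k^2 - 9*k + 20) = (k - 4)*(k + 3)*(k - 5)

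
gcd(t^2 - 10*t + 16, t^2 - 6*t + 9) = 1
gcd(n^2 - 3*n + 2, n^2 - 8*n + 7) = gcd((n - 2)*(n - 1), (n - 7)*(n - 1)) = n - 1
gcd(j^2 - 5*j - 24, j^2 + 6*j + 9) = j + 3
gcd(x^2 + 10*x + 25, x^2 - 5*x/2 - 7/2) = 1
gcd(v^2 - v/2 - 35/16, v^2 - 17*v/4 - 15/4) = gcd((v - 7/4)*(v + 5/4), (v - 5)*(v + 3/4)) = 1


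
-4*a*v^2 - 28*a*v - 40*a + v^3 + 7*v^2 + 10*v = (-4*a + v)*(v + 2)*(v + 5)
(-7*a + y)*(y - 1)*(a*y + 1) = -7*a^2*y^2 + 7*a^2*y + a*y^3 - a*y^2 - 7*a*y + 7*a + y^2 - y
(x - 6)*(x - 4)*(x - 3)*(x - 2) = x^4 - 15*x^3 + 80*x^2 - 180*x + 144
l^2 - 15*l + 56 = (l - 8)*(l - 7)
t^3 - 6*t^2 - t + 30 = (t - 5)*(t - 3)*(t + 2)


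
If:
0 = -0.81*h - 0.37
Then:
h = -0.46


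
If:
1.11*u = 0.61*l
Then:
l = 1.81967213114754*u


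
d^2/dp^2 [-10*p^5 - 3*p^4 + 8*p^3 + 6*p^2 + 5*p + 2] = -200*p^3 - 36*p^2 + 48*p + 12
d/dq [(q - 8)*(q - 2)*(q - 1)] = 3*q^2 - 22*q + 26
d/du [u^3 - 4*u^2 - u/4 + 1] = 3*u^2 - 8*u - 1/4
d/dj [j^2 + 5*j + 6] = 2*j + 5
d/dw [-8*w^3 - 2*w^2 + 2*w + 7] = -24*w^2 - 4*w + 2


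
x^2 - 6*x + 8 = (x - 4)*(x - 2)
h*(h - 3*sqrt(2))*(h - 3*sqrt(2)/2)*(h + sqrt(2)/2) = h^4 - 4*sqrt(2)*h^3 + 9*h^2/2 + 9*sqrt(2)*h/2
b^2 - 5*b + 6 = (b - 3)*(b - 2)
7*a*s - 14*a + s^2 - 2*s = (7*a + s)*(s - 2)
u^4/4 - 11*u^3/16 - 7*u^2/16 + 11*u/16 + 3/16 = (u/4 + 1/4)*(u - 3)*(u - 1)*(u + 1/4)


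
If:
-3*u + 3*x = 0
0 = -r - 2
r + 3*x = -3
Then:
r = -2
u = -1/3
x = -1/3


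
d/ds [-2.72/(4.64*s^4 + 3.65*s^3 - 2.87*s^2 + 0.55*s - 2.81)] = (50.4832*s^3 + 29.784*s^2 - 15.6128*s + 1.496)/(4.64*s^4 + 3.65*s^3 - 2.87*s^2 + 0.55*s - 2.81)^2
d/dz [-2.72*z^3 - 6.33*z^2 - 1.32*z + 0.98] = -8.16*z^2 - 12.66*z - 1.32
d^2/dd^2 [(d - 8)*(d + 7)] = 2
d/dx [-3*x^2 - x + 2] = -6*x - 1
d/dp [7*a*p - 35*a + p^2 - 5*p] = 7*a + 2*p - 5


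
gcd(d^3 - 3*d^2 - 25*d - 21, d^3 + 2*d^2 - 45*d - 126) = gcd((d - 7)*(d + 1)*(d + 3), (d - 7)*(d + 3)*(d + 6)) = d^2 - 4*d - 21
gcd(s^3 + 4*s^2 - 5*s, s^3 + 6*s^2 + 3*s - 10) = s^2 + 4*s - 5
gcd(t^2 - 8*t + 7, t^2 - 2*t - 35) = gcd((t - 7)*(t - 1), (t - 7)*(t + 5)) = t - 7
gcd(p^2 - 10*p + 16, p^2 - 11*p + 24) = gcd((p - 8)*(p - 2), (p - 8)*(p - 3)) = p - 8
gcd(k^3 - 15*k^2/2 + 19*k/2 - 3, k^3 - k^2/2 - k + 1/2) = k^2 - 3*k/2 + 1/2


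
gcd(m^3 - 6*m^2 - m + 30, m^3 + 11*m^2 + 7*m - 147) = m - 3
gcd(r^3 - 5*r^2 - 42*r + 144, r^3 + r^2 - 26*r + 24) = r + 6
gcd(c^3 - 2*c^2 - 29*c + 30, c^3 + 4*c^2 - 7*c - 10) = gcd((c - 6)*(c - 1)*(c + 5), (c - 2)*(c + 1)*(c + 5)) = c + 5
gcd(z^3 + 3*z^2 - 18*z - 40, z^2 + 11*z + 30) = z + 5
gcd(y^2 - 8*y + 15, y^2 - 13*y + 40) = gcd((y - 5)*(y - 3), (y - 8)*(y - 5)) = y - 5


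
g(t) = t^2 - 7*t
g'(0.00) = -7.00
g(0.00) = 0.00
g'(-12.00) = -31.00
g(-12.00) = 228.00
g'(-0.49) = -7.98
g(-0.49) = 3.67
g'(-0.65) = -8.30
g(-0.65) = 4.97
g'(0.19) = -6.62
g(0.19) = -1.29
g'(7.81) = 8.62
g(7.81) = 6.33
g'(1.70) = -3.60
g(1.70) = -9.01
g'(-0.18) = -7.36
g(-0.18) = 1.29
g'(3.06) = -0.88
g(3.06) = -12.06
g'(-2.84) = -12.68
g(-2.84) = 27.95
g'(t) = 2*t - 7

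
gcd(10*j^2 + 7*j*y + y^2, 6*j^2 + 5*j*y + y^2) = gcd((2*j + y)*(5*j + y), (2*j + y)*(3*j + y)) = 2*j + y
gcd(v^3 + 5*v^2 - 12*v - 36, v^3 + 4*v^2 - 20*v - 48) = v^2 + 8*v + 12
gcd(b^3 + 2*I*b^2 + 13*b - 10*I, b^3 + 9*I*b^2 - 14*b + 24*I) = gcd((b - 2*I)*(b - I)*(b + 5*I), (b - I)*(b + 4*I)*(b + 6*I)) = b - I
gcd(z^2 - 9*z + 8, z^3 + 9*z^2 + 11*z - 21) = z - 1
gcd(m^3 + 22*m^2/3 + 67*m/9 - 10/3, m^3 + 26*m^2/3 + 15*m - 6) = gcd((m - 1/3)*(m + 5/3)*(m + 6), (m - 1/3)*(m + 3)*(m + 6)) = m^2 + 17*m/3 - 2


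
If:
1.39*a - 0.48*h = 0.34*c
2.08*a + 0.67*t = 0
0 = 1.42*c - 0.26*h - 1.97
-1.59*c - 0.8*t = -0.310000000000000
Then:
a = 0.95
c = 1.67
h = 1.55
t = -2.94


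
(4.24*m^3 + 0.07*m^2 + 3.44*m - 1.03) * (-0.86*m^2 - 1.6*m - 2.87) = -3.6464*m^5 - 6.8442*m^4 - 15.2392*m^3 - 4.8191*m^2 - 8.2248*m + 2.9561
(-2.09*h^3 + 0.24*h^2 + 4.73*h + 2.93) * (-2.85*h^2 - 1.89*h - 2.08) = 5.9565*h^5 + 3.2661*h^4 - 9.5869*h^3 - 17.7894*h^2 - 15.3761*h - 6.0944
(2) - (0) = 2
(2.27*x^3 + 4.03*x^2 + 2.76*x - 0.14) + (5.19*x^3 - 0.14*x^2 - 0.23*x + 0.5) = 7.46*x^3 + 3.89*x^2 + 2.53*x + 0.36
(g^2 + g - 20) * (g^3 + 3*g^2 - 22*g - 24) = g^5 + 4*g^4 - 39*g^3 - 106*g^2 + 416*g + 480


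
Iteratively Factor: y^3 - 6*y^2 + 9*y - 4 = (y - 4)*(y^2 - 2*y + 1) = (y - 4)*(y - 1)*(y - 1)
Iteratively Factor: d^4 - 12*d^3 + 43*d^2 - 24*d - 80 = (d - 5)*(d^3 - 7*d^2 + 8*d + 16) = (d - 5)*(d - 4)*(d^2 - 3*d - 4) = (d - 5)*(d - 4)*(d + 1)*(d - 4)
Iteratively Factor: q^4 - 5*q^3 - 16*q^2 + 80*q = (q)*(q^3 - 5*q^2 - 16*q + 80) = q*(q - 4)*(q^2 - q - 20) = q*(q - 4)*(q + 4)*(q - 5)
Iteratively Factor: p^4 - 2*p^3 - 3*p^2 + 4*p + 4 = (p + 1)*(p^3 - 3*p^2 + 4) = (p - 2)*(p + 1)*(p^2 - p - 2) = (p - 2)*(p + 1)^2*(p - 2)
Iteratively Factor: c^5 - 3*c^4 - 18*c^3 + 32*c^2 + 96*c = (c + 3)*(c^4 - 6*c^3 + 32*c) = c*(c + 3)*(c^3 - 6*c^2 + 32) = c*(c + 2)*(c + 3)*(c^2 - 8*c + 16) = c*(c - 4)*(c + 2)*(c + 3)*(c - 4)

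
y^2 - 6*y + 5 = (y - 5)*(y - 1)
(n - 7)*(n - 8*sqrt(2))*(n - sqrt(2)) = n^3 - 9*sqrt(2)*n^2 - 7*n^2 + 16*n + 63*sqrt(2)*n - 112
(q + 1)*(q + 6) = q^2 + 7*q + 6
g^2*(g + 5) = g^3 + 5*g^2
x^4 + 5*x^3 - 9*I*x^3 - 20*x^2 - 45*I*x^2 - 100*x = x*(x + 5)*(x - 5*I)*(x - 4*I)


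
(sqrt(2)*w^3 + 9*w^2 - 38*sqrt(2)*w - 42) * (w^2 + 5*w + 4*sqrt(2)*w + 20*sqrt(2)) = sqrt(2)*w^5 + 5*sqrt(2)*w^4 + 17*w^4 - 2*sqrt(2)*w^3 + 85*w^3 - 346*w^2 - 10*sqrt(2)*w^2 - 1730*w - 168*sqrt(2)*w - 840*sqrt(2)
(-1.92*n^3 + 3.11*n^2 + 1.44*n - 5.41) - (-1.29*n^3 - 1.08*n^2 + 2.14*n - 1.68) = -0.63*n^3 + 4.19*n^2 - 0.7*n - 3.73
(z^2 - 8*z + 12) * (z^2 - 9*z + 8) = z^4 - 17*z^3 + 92*z^2 - 172*z + 96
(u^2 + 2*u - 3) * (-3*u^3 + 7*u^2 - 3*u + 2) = -3*u^5 + u^4 + 20*u^3 - 25*u^2 + 13*u - 6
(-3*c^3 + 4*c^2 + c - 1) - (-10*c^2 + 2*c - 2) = -3*c^3 + 14*c^2 - c + 1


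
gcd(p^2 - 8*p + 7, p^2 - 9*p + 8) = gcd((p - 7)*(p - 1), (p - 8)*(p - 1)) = p - 1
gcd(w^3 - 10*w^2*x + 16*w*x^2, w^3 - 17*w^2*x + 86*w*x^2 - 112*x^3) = w^2 - 10*w*x + 16*x^2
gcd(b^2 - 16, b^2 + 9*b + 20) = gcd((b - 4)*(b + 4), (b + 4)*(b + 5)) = b + 4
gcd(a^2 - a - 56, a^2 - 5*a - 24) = a - 8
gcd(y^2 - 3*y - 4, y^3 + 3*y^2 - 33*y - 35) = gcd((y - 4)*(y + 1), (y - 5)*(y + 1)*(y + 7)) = y + 1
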